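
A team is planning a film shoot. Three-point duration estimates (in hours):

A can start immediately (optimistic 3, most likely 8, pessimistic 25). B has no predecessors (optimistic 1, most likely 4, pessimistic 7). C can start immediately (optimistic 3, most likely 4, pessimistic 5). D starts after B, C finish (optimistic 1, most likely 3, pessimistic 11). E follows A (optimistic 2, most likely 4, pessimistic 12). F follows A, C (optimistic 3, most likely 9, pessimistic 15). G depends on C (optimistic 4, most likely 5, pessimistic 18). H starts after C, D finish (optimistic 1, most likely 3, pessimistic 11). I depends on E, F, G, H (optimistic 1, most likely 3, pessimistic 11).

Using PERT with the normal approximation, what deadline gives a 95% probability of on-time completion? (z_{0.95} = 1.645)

30.4 hours

te_A = (3 + 4·8 + 25)/6 = 60/6 = 10; σ²_A = ((25−3)/6)² = 13.444
te_B = (1 + 4·4 + 7)/6 = 24/6 = 4; σ²_B = ((7−1)/6)² = 1.000
te_C = (3 + 4·4 + 5)/6 = 24/6 = 4; σ²_C = ((5−3)/6)² = 0.111
te_D = (1 + 4·3 + 11)/6 = 24/6 = 4; σ²_D = ((11−1)/6)² = 2.778
te_E = (2 + 4·4 + 12)/6 = 30/6 = 5; σ²_E = ((12−2)/6)² = 2.778
te_F = (3 + 4·9 + 15)/6 = 54/6 = 9; σ²_F = ((15−3)/6)² = 4.000
te_G = (4 + 4·5 + 18)/6 = 42/6 = 7; σ²_G = ((18−4)/6)² = 5.444
te_H = (1 + 4·3 + 11)/6 = 24/6 = 4; σ²_H = ((11−1)/6)² = 2.778
te_I = (1 + 4·3 + 11)/6 = 24/6 = 4; σ²_I = ((11−1)/6)² = 2.778

Forward pass:
ES_A = 0; EF_A = 10
ES_B = 0; EF_B = 4
ES_C = 0; EF_C = 4
ES_D = max(EF_B=4, EF_C=4) = 4; EF_D = 4+4 = 8
ES_E = 10; EF_E = 10+5 = 15
ES_F = max(EF_A=10, EF_C=4) = 10; EF_F = 10+9 = 19
ES_G = 4; EF_G = 4+7 = 11
ES_H = max(EF_C=4, EF_D=8) = 8; EF_H = 8+4 = 12
ES_I = max(EF_E=15, EF_F=19, EF_G=11, EF_H=12) = 19; EF_I = 19+4 = 23
Expected project duration μ = 23 hours. Critical path: A → F → I.

Variance along critical path = 13.444 + 4.000 + 2.778 = 20.222; σ = 4.497 hours.
D = μ + z·σ = 23 + 1.645·4.497 = 30.4 hours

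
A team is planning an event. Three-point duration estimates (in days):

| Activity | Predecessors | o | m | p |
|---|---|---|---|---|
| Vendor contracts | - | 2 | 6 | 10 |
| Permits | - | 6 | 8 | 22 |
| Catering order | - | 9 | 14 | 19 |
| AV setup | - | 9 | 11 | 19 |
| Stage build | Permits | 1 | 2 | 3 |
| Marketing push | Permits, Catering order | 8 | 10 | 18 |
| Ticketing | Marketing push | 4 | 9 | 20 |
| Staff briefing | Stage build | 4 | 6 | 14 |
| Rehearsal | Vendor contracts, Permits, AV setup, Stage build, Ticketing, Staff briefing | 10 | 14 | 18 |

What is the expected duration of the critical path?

te_Vendor contracts = (2 + 4·6 + 10)/6 = 36/6 = 6
te_Permits = (6 + 4·8 + 22)/6 = 60/6 = 10
te_Catering order = (9 + 4·14 + 19)/6 = 84/6 = 14
te_AV setup = (9 + 4·11 + 19)/6 = 72/6 = 12
te_Stage build = (1 + 4·2 + 3)/6 = 12/6 = 2
te_Marketing push = (8 + 4·10 + 18)/6 = 66/6 = 11
te_Ticketing = (4 + 4·9 + 20)/6 = 60/6 = 10
te_Staff briefing = (4 + 4·6 + 14)/6 = 42/6 = 7
te_Rehearsal = (10 + 4·14 + 18)/6 = 84/6 = 14

Forward pass:
ES_Vendor contracts = 0; EF_Vendor contracts = 6
ES_Permits = 0; EF_Permits = 10
ES_Catering order = 0; EF_Catering order = 14
ES_AV setup = 0; EF_AV setup = 12
ES_Stage build = 10; EF_Stage build = 10+2 = 12
ES_Marketing push = max(EF_Permits=10, EF_Catering order=14) = 14; EF_Marketing push = 14+11 = 25
ES_Ticketing = 25; EF_Ticketing = 25+10 = 35
ES_Staff briefing = 12; EF_Staff briefing = 12+7 = 19
ES_Rehearsal = max(EF_Vendor contracts=6, EF_Permits=10, EF_AV setup=12, EF_Stage build=12, EF_Ticketing=35, EF_Staff briefing=19) = 35; EF_Rehearsal = 35+14 = 49
Expected project duration μ = 49 days. Critical path: Catering order → Marketing push → Ticketing → Rehearsal.

49 days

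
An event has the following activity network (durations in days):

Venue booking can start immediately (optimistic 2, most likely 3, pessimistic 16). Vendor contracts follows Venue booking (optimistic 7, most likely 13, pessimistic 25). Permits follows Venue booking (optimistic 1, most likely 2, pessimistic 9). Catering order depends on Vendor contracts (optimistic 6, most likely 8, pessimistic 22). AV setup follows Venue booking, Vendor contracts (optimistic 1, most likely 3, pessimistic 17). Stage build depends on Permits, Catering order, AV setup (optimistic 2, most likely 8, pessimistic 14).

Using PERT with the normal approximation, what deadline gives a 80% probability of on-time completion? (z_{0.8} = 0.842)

te_Venue booking = (2 + 4·3 + 16)/6 = 30/6 = 5; σ²_Venue booking = ((16−2)/6)² = 5.444
te_Vendor contracts = (7 + 4·13 + 25)/6 = 84/6 = 14; σ²_Vendor contracts = ((25−7)/6)² = 9.000
te_Permits = (1 + 4·2 + 9)/6 = 18/6 = 3; σ²_Permits = ((9−1)/6)² = 1.778
te_Catering order = (6 + 4·8 + 22)/6 = 60/6 = 10; σ²_Catering order = ((22−6)/6)² = 7.111
te_AV setup = (1 + 4·3 + 17)/6 = 30/6 = 5; σ²_AV setup = ((17−1)/6)² = 7.111
te_Stage build = (2 + 4·8 + 14)/6 = 48/6 = 8; σ²_Stage build = ((14−2)/6)² = 4.000

Forward pass:
ES_Venue booking = 0; EF_Venue booking = 5
ES_Vendor contracts = 5; EF_Vendor contracts = 5+14 = 19
ES_Permits = 5; EF_Permits = 5+3 = 8
ES_Catering order = 19; EF_Catering order = 19+10 = 29
ES_AV setup = max(EF_Venue booking=5, EF_Vendor contracts=19) = 19; EF_AV setup = 19+5 = 24
ES_Stage build = max(EF_Permits=8, EF_Catering order=29, EF_AV setup=24) = 29; EF_Stage build = 29+8 = 37
Expected project duration μ = 37 days. Critical path: Venue booking → Vendor contracts → Catering order → Stage build.

Variance along critical path = 5.444 + 9.000 + 7.111 + 4.000 = 25.556; σ = 5.055 days.
D = μ + z·σ = 37 + 0.842·5.055 = 41.3 days

41.3 days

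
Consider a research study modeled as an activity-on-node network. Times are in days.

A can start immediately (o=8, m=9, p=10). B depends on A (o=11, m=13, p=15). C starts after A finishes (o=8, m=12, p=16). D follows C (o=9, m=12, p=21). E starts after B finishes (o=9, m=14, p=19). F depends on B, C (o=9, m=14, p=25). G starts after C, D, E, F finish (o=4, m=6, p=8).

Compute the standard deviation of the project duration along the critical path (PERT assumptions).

te_A = (8 + 4·9 + 10)/6 = 54/6 = 9; σ²_A = ((10−8)/6)² = 0.111
te_B = (11 + 4·13 + 15)/6 = 78/6 = 13; σ²_B = ((15−11)/6)² = 0.444
te_C = (8 + 4·12 + 16)/6 = 72/6 = 12; σ²_C = ((16−8)/6)² = 1.778
te_D = (9 + 4·12 + 21)/6 = 78/6 = 13; σ²_D = ((21−9)/6)² = 4.000
te_E = (9 + 4·14 + 19)/6 = 84/6 = 14; σ²_E = ((19−9)/6)² = 2.778
te_F = (9 + 4·14 + 25)/6 = 90/6 = 15; σ²_F = ((25−9)/6)² = 7.111
te_G = (4 + 4·6 + 8)/6 = 36/6 = 6; σ²_G = ((8−4)/6)² = 0.444

Forward pass:
ES_A = 0; EF_A = 9
ES_B = 9; EF_B = 9+13 = 22
ES_C = 9; EF_C = 9+12 = 21
ES_D = 21; EF_D = 21+13 = 34
ES_E = 22; EF_E = 22+14 = 36
ES_F = max(EF_B=22, EF_C=21) = 22; EF_F = 22+15 = 37
ES_G = max(EF_C=21, EF_D=34, EF_E=36, EF_F=37) = 37; EF_G = 37+6 = 43
Expected project duration μ = 43 days. Critical path: A → B → F → G.

Variance along critical path = 0.111 + 0.444 + 7.111 + 0.444 = 8.111
σ = √8.111 = 2.848 days

2.85 days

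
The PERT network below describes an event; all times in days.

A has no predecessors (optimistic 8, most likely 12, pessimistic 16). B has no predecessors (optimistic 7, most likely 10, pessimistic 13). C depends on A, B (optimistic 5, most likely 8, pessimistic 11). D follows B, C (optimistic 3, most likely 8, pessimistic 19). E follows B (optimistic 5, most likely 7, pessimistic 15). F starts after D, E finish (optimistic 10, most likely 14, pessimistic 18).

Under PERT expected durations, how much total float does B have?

2 days

te_A = (8 + 4·12 + 16)/6 = 72/6 = 12
te_B = (7 + 4·10 + 13)/6 = 60/6 = 10
te_C = (5 + 4·8 + 11)/6 = 48/6 = 8
te_D = (3 + 4·8 + 19)/6 = 54/6 = 9
te_E = (5 + 4·7 + 15)/6 = 48/6 = 8
te_F = (10 + 4·14 + 18)/6 = 84/6 = 14

Forward pass:
ES_A = 0; EF_A = 12
ES_B = 0; EF_B = 10
ES_C = max(EF_A=12, EF_B=10) = 12; EF_C = 12+8 = 20
ES_D = max(EF_B=10, EF_C=20) = 20; EF_D = 20+9 = 29
ES_E = 10; EF_E = 10+8 = 18
ES_F = max(EF_D=29, EF_E=18) = 29; EF_F = 29+14 = 43
Expected project duration μ = 43 days. Critical path: A → C → D → F.

Backward pass:
LF_F = 43; LS_F = 43−14 = 29
LF_E = LS_F = 29; LS_E = 29−8 = 21
LF_D = LS_F = 29; LS_D = 29−9 = 20
LF_C = LS_D = 20; LS_C = 20−8 = 12
LF_B = min(LS_C=12, LS_D=20, LS_E=21) = 12; LS_B = 12−10 = 2
LF_A = LS_C = 12; LS_A = 12−12 = 0
Slack_B = LS_B − ES_B = 2 − 0 = 2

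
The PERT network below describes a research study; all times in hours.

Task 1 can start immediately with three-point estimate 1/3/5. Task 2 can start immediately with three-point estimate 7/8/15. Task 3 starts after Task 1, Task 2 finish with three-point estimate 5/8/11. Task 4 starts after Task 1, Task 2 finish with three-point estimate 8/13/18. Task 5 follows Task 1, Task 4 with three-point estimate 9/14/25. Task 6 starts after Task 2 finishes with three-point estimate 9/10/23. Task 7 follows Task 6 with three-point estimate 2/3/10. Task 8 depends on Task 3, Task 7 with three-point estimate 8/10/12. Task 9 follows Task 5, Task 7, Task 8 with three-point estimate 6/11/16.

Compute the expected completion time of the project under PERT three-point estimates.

te_Task 1 = (1 + 4·3 + 5)/6 = 18/6 = 3
te_Task 2 = (7 + 4·8 + 15)/6 = 54/6 = 9
te_Task 3 = (5 + 4·8 + 11)/6 = 48/6 = 8
te_Task 4 = (8 + 4·13 + 18)/6 = 78/6 = 13
te_Task 5 = (9 + 4·14 + 25)/6 = 90/6 = 15
te_Task 6 = (9 + 4·10 + 23)/6 = 72/6 = 12
te_Task 7 = (2 + 4·3 + 10)/6 = 24/6 = 4
te_Task 8 = (8 + 4·10 + 12)/6 = 60/6 = 10
te_Task 9 = (6 + 4·11 + 16)/6 = 66/6 = 11

Forward pass:
ES_Task 1 = 0; EF_Task 1 = 3
ES_Task 2 = 0; EF_Task 2 = 9
ES_Task 3 = max(EF_Task 1=3, EF_Task 2=9) = 9; EF_Task 3 = 9+8 = 17
ES_Task 4 = max(EF_Task 1=3, EF_Task 2=9) = 9; EF_Task 4 = 9+13 = 22
ES_Task 5 = max(EF_Task 1=3, EF_Task 4=22) = 22; EF_Task 5 = 22+15 = 37
ES_Task 6 = 9; EF_Task 6 = 9+12 = 21
ES_Task 7 = 21; EF_Task 7 = 21+4 = 25
ES_Task 8 = max(EF_Task 3=17, EF_Task 7=25) = 25; EF_Task 8 = 25+10 = 35
ES_Task 9 = max(EF_Task 5=37, EF_Task 7=25, EF_Task 8=35) = 37; EF_Task 9 = 37+11 = 48
Expected project duration μ = 48 hours. Critical path: Task 2 → Task 4 → Task 5 → Task 9.

48 hours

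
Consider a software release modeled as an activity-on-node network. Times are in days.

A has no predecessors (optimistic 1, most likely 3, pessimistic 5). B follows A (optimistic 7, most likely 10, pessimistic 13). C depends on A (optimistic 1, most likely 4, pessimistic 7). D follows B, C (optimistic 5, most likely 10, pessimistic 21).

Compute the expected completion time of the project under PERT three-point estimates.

24 days

te_A = (1 + 4·3 + 5)/6 = 18/6 = 3
te_B = (7 + 4·10 + 13)/6 = 60/6 = 10
te_C = (1 + 4·4 + 7)/6 = 24/6 = 4
te_D = (5 + 4·10 + 21)/6 = 66/6 = 11

Forward pass:
ES_A = 0; EF_A = 3
ES_B = 3; EF_B = 3+10 = 13
ES_C = 3; EF_C = 3+4 = 7
ES_D = max(EF_B=13, EF_C=7) = 13; EF_D = 13+11 = 24
Expected project duration μ = 24 days. Critical path: A → B → D.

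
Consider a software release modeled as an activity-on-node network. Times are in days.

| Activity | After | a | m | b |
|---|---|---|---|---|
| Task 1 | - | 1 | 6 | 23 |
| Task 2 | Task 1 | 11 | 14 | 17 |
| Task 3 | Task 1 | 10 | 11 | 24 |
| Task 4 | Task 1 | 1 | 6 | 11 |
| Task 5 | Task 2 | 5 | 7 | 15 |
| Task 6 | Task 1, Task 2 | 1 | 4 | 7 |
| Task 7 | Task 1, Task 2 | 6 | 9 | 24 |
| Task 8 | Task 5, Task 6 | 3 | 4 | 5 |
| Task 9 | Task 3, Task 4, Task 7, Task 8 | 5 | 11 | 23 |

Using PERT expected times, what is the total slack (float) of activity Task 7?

1 days

te_Task 1 = (1 + 4·6 + 23)/6 = 48/6 = 8
te_Task 2 = (11 + 4·14 + 17)/6 = 84/6 = 14
te_Task 3 = (10 + 4·11 + 24)/6 = 78/6 = 13
te_Task 4 = (1 + 4·6 + 11)/6 = 36/6 = 6
te_Task 5 = (5 + 4·7 + 15)/6 = 48/6 = 8
te_Task 6 = (1 + 4·4 + 7)/6 = 24/6 = 4
te_Task 7 = (6 + 4·9 + 24)/6 = 66/6 = 11
te_Task 8 = (3 + 4·4 + 5)/6 = 24/6 = 4
te_Task 9 = (5 + 4·11 + 23)/6 = 72/6 = 12

Forward pass:
ES_Task 1 = 0; EF_Task 1 = 8
ES_Task 2 = 8; EF_Task 2 = 8+14 = 22
ES_Task 3 = 8; EF_Task 3 = 8+13 = 21
ES_Task 4 = 8; EF_Task 4 = 8+6 = 14
ES_Task 5 = 22; EF_Task 5 = 22+8 = 30
ES_Task 6 = max(EF_Task 1=8, EF_Task 2=22) = 22; EF_Task 6 = 22+4 = 26
ES_Task 7 = max(EF_Task 1=8, EF_Task 2=22) = 22; EF_Task 7 = 22+11 = 33
ES_Task 8 = max(EF_Task 5=30, EF_Task 6=26) = 30; EF_Task 8 = 30+4 = 34
ES_Task 9 = max(EF_Task 3=21, EF_Task 4=14, EF_Task 7=33, EF_Task 8=34) = 34; EF_Task 9 = 34+12 = 46
Expected project duration μ = 46 days. Critical path: Task 1 → Task 2 → Task 5 → Task 8 → Task 9.

Backward pass:
LF_Task 9 = 46; LS_Task 9 = 46−12 = 34
LF_Task 8 = LS_Task 9 = 34; LS_Task 8 = 34−4 = 30
LF_Task 7 = LS_Task 9 = 34; LS_Task 7 = 34−11 = 23
LF_Task 6 = LS_Task 8 = 30; LS_Task 6 = 30−4 = 26
LF_Task 5 = LS_Task 8 = 30; LS_Task 5 = 30−8 = 22
LF_Task 4 = LS_Task 9 = 34; LS_Task 4 = 34−6 = 28
LF_Task 3 = LS_Task 9 = 34; LS_Task 3 = 34−13 = 21
LF_Task 2 = min(LS_Task 5=22, LS_Task 6=26, LS_Task 7=23) = 22; LS_Task 2 = 22−14 = 8
LF_Task 1 = min(LS_Task 2=8, LS_Task 3=21, LS_Task 4=28, LS_Task 6=26, LS_Task 7=23) = 8; LS_Task 1 = 8−8 = 0
Slack_Task 7 = LS_Task 7 − ES_Task 7 = 23 − 22 = 1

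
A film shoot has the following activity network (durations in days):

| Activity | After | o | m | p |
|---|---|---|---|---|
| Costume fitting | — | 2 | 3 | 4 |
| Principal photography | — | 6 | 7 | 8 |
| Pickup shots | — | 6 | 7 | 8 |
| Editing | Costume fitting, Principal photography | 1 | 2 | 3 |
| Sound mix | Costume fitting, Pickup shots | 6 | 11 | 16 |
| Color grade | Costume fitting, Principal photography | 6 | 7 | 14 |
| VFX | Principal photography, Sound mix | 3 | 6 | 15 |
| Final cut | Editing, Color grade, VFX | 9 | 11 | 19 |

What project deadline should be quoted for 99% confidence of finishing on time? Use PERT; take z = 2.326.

44.2 days

te_Costume fitting = (2 + 4·3 + 4)/6 = 18/6 = 3; σ²_Costume fitting = ((4−2)/6)² = 0.111
te_Principal photography = (6 + 4·7 + 8)/6 = 42/6 = 7; σ²_Principal photography = ((8−6)/6)² = 0.111
te_Pickup shots = (6 + 4·7 + 8)/6 = 42/6 = 7; σ²_Pickup shots = ((8−6)/6)² = 0.111
te_Editing = (1 + 4·2 + 3)/6 = 12/6 = 2; σ²_Editing = ((3−1)/6)² = 0.111
te_Sound mix = (6 + 4·11 + 16)/6 = 66/6 = 11; σ²_Sound mix = ((16−6)/6)² = 2.778
te_Color grade = (6 + 4·7 + 14)/6 = 48/6 = 8; σ²_Color grade = ((14−6)/6)² = 1.778
te_VFX = (3 + 4·6 + 15)/6 = 42/6 = 7; σ²_VFX = ((15−3)/6)² = 4.000
te_Final cut = (9 + 4·11 + 19)/6 = 72/6 = 12; σ²_Final cut = ((19−9)/6)² = 2.778

Forward pass:
ES_Costume fitting = 0; EF_Costume fitting = 3
ES_Principal photography = 0; EF_Principal photography = 7
ES_Pickup shots = 0; EF_Pickup shots = 7
ES_Editing = max(EF_Costume fitting=3, EF_Principal photography=7) = 7; EF_Editing = 7+2 = 9
ES_Sound mix = max(EF_Costume fitting=3, EF_Pickup shots=7) = 7; EF_Sound mix = 7+11 = 18
ES_Color grade = max(EF_Costume fitting=3, EF_Principal photography=7) = 7; EF_Color grade = 7+8 = 15
ES_VFX = max(EF_Principal photography=7, EF_Sound mix=18) = 18; EF_VFX = 18+7 = 25
ES_Final cut = max(EF_Editing=9, EF_Color grade=15, EF_VFX=25) = 25; EF_Final cut = 25+12 = 37
Expected project duration μ = 37 days. Critical path: Pickup shots → Sound mix → VFX → Final cut.

Variance along critical path = 0.111 + 2.778 + 4.000 + 2.778 = 9.667; σ = 3.109 days.
D = μ + z·σ = 37 + 2.326·3.109 = 44.2 days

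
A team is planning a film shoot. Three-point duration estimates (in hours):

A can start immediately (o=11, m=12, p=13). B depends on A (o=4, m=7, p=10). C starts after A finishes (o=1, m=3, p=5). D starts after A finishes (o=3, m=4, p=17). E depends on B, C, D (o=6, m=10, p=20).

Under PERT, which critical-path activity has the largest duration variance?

te_A = (11 + 4·12 + 13)/6 = 72/6 = 12; σ²_A = ((13−11)/6)² = 0.111
te_B = (4 + 4·7 + 10)/6 = 42/6 = 7; σ²_B = ((10−4)/6)² = 1.000
te_C = (1 + 4·3 + 5)/6 = 18/6 = 3; σ²_C = ((5−1)/6)² = 0.444
te_D = (3 + 4·4 + 17)/6 = 36/6 = 6; σ²_D = ((17−3)/6)² = 5.444
te_E = (6 + 4·10 + 20)/6 = 66/6 = 11; σ²_E = ((20−6)/6)² = 5.444

Forward pass:
ES_A = 0; EF_A = 12
ES_B = 12; EF_B = 12+7 = 19
ES_C = 12; EF_C = 12+3 = 15
ES_D = 12; EF_D = 12+6 = 18
ES_E = max(EF_B=19, EF_C=15, EF_D=18) = 19; EF_E = 19+11 = 30
Expected project duration μ = 30 hours. Critical path: A → B → E.

Variances on critical path: σ²_A=0.111, σ²_B=1.000, σ²_E=5.444.
Largest is σ²_E = 5.444.

E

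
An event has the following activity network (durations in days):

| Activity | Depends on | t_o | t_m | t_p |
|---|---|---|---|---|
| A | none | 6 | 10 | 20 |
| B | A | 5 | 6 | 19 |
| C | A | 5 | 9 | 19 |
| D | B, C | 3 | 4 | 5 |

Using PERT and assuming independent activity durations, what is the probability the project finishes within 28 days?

0.817

te_A = (6 + 4·10 + 20)/6 = 66/6 = 11; σ²_A = ((20−6)/6)² = 5.444
te_B = (5 + 4·6 + 19)/6 = 48/6 = 8; σ²_B = ((19−5)/6)² = 5.444
te_C = (5 + 4·9 + 19)/6 = 60/6 = 10; σ²_C = ((19−5)/6)² = 5.444
te_D = (3 + 4·4 + 5)/6 = 24/6 = 4; σ²_D = ((5−3)/6)² = 0.111

Forward pass:
ES_A = 0; EF_A = 11
ES_B = 11; EF_B = 11+8 = 19
ES_C = 11; EF_C = 11+10 = 21
ES_D = max(EF_B=19, EF_C=21) = 21; EF_D = 21+4 = 25
Expected project duration μ = 25 days. Critical path: A → C → D.

Variance along critical path = 5.444 + 5.444 + 0.111 = 11.000; σ = √11.000 = 3.317 days.
Z = (28 − 25) / 3.317 = 0.905
P(T ≤ 28) = Φ(0.905) ≈ 0.817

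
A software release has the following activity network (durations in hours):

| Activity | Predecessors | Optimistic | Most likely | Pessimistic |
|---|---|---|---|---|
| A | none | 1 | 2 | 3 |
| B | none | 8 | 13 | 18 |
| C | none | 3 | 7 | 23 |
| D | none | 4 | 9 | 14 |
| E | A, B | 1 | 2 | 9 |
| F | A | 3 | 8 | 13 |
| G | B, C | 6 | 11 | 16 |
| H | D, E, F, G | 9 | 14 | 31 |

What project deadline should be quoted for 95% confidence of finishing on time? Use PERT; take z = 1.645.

te_A = (1 + 4·2 + 3)/6 = 12/6 = 2; σ²_A = ((3−1)/6)² = 0.111
te_B = (8 + 4·13 + 18)/6 = 78/6 = 13; σ²_B = ((18−8)/6)² = 2.778
te_C = (3 + 4·7 + 23)/6 = 54/6 = 9; σ²_C = ((23−3)/6)² = 11.111
te_D = (4 + 4·9 + 14)/6 = 54/6 = 9; σ²_D = ((14−4)/6)² = 2.778
te_E = (1 + 4·2 + 9)/6 = 18/6 = 3; σ²_E = ((9−1)/6)² = 1.778
te_F = (3 + 4·8 + 13)/6 = 48/6 = 8; σ²_F = ((13−3)/6)² = 2.778
te_G = (6 + 4·11 + 16)/6 = 66/6 = 11; σ²_G = ((16−6)/6)² = 2.778
te_H = (9 + 4·14 + 31)/6 = 96/6 = 16; σ²_H = ((31−9)/6)² = 13.444

Forward pass:
ES_A = 0; EF_A = 2
ES_B = 0; EF_B = 13
ES_C = 0; EF_C = 9
ES_D = 0; EF_D = 9
ES_E = max(EF_A=2, EF_B=13) = 13; EF_E = 13+3 = 16
ES_F = 2; EF_F = 2+8 = 10
ES_G = max(EF_B=13, EF_C=9) = 13; EF_G = 13+11 = 24
ES_H = max(EF_D=9, EF_E=16, EF_F=10, EF_G=24) = 24; EF_H = 24+16 = 40
Expected project duration μ = 40 hours. Critical path: B → G → H.

Variance along critical path = 2.778 + 2.778 + 13.444 = 19.000; σ = 4.359 hours.
D = μ + z·σ = 40 + 1.645·4.359 = 47.2 hours

47.2 hours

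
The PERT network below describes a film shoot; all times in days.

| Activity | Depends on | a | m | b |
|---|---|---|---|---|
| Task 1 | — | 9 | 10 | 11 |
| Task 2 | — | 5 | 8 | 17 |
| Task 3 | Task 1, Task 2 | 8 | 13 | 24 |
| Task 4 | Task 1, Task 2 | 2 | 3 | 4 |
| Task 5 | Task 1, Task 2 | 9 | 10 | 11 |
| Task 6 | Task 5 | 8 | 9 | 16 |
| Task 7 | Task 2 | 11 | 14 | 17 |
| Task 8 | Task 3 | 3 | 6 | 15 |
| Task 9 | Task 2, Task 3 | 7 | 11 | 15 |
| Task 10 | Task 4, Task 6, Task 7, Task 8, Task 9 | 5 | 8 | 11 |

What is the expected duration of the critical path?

te_Task 1 = (9 + 4·10 + 11)/6 = 60/6 = 10
te_Task 2 = (5 + 4·8 + 17)/6 = 54/6 = 9
te_Task 3 = (8 + 4·13 + 24)/6 = 84/6 = 14
te_Task 4 = (2 + 4·3 + 4)/6 = 18/6 = 3
te_Task 5 = (9 + 4·10 + 11)/6 = 60/6 = 10
te_Task 6 = (8 + 4·9 + 16)/6 = 60/6 = 10
te_Task 7 = (11 + 4·14 + 17)/6 = 84/6 = 14
te_Task 8 = (3 + 4·6 + 15)/6 = 42/6 = 7
te_Task 9 = (7 + 4·11 + 15)/6 = 66/6 = 11
te_Task 10 = (5 + 4·8 + 11)/6 = 48/6 = 8

Forward pass:
ES_Task 1 = 0; EF_Task 1 = 10
ES_Task 2 = 0; EF_Task 2 = 9
ES_Task 3 = max(EF_Task 1=10, EF_Task 2=9) = 10; EF_Task 3 = 10+14 = 24
ES_Task 4 = max(EF_Task 1=10, EF_Task 2=9) = 10; EF_Task 4 = 10+3 = 13
ES_Task 5 = max(EF_Task 1=10, EF_Task 2=9) = 10; EF_Task 5 = 10+10 = 20
ES_Task 6 = 20; EF_Task 6 = 20+10 = 30
ES_Task 7 = 9; EF_Task 7 = 9+14 = 23
ES_Task 8 = 24; EF_Task 8 = 24+7 = 31
ES_Task 9 = max(EF_Task 2=9, EF_Task 3=24) = 24; EF_Task 9 = 24+11 = 35
ES_Task 10 = max(EF_Task 4=13, EF_Task 6=30, EF_Task 7=23, EF_Task 8=31, EF_Task 9=35) = 35; EF_Task 10 = 35+8 = 43
Expected project duration μ = 43 days. Critical path: Task 1 → Task 3 → Task 9 → Task 10.

43 days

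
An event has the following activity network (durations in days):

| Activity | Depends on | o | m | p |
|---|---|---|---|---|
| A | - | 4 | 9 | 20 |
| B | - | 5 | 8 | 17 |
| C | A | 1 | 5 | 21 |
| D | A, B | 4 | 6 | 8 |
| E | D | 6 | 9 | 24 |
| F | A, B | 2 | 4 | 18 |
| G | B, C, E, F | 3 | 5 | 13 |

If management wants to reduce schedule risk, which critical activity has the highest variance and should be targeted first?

te_A = (4 + 4·9 + 20)/6 = 60/6 = 10; σ²_A = ((20−4)/6)² = 7.111
te_B = (5 + 4·8 + 17)/6 = 54/6 = 9; σ²_B = ((17−5)/6)² = 4.000
te_C = (1 + 4·5 + 21)/6 = 42/6 = 7; σ²_C = ((21−1)/6)² = 11.111
te_D = (4 + 4·6 + 8)/6 = 36/6 = 6; σ²_D = ((8−4)/6)² = 0.444
te_E = (6 + 4·9 + 24)/6 = 66/6 = 11; σ²_E = ((24−6)/6)² = 9.000
te_F = (2 + 4·4 + 18)/6 = 36/6 = 6; σ²_F = ((18−2)/6)² = 7.111
te_G = (3 + 4·5 + 13)/6 = 36/6 = 6; σ²_G = ((13−3)/6)² = 2.778

Forward pass:
ES_A = 0; EF_A = 10
ES_B = 0; EF_B = 9
ES_C = 10; EF_C = 10+7 = 17
ES_D = max(EF_A=10, EF_B=9) = 10; EF_D = 10+6 = 16
ES_E = 16; EF_E = 16+11 = 27
ES_F = max(EF_A=10, EF_B=9) = 10; EF_F = 10+6 = 16
ES_G = max(EF_B=9, EF_C=17, EF_E=27, EF_F=16) = 27; EF_G = 27+6 = 33
Expected project duration μ = 33 days. Critical path: A → D → E → G.

Variances on critical path: σ²_A=7.111, σ²_D=0.444, σ²_E=9.000, σ²_G=2.778.
Largest is σ²_E = 9.000.

E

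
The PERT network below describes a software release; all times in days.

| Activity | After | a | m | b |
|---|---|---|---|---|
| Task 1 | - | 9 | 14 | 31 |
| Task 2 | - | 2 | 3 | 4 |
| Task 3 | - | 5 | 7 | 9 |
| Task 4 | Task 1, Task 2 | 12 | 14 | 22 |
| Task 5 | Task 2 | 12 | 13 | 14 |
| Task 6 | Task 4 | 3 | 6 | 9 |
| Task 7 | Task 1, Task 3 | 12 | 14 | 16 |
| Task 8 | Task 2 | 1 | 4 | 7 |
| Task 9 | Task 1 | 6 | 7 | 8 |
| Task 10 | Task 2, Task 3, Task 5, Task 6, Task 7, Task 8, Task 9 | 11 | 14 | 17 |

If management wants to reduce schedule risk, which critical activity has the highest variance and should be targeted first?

Task 1

te_Task 1 = (9 + 4·14 + 31)/6 = 96/6 = 16; σ²_Task 1 = ((31−9)/6)² = 13.444
te_Task 2 = (2 + 4·3 + 4)/6 = 18/6 = 3; σ²_Task 2 = ((4−2)/6)² = 0.111
te_Task 3 = (5 + 4·7 + 9)/6 = 42/6 = 7; σ²_Task 3 = ((9−5)/6)² = 0.444
te_Task 4 = (12 + 4·14 + 22)/6 = 90/6 = 15; σ²_Task 4 = ((22−12)/6)² = 2.778
te_Task 5 = (12 + 4·13 + 14)/6 = 78/6 = 13; σ²_Task 5 = ((14−12)/6)² = 0.111
te_Task 6 = (3 + 4·6 + 9)/6 = 36/6 = 6; σ²_Task 6 = ((9−3)/6)² = 1.000
te_Task 7 = (12 + 4·14 + 16)/6 = 84/6 = 14; σ²_Task 7 = ((16−12)/6)² = 0.444
te_Task 8 = (1 + 4·4 + 7)/6 = 24/6 = 4; σ²_Task 8 = ((7−1)/6)² = 1.000
te_Task 9 = (6 + 4·7 + 8)/6 = 42/6 = 7; σ²_Task 9 = ((8−6)/6)² = 0.111
te_Task 10 = (11 + 4·14 + 17)/6 = 84/6 = 14; σ²_Task 10 = ((17−11)/6)² = 1.000

Forward pass:
ES_Task 1 = 0; EF_Task 1 = 16
ES_Task 2 = 0; EF_Task 2 = 3
ES_Task 3 = 0; EF_Task 3 = 7
ES_Task 4 = max(EF_Task 1=16, EF_Task 2=3) = 16; EF_Task 4 = 16+15 = 31
ES_Task 5 = 3; EF_Task 5 = 3+13 = 16
ES_Task 6 = 31; EF_Task 6 = 31+6 = 37
ES_Task 7 = max(EF_Task 1=16, EF_Task 3=7) = 16; EF_Task 7 = 16+14 = 30
ES_Task 8 = 3; EF_Task 8 = 3+4 = 7
ES_Task 9 = 16; EF_Task 9 = 16+7 = 23
ES_Task 10 = max(EF_Task 2=3, EF_Task 3=7, EF_Task 5=16, EF_Task 6=37, EF_Task 7=30, EF_Task 8=7, EF_Task 9=23) = 37; EF_Task 10 = 37+14 = 51
Expected project duration μ = 51 days. Critical path: Task 1 → Task 4 → Task 6 → Task 10.

Variances on critical path: σ²_Task 1=13.444, σ²_Task 4=2.778, σ²_Task 6=1.000, σ²_Task 10=1.000.
Largest is σ²_Task 1 = 13.444.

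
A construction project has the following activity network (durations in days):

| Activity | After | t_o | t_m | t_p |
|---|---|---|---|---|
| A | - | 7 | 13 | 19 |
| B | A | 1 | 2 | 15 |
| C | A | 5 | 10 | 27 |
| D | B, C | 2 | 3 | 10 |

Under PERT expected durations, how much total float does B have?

8 days

te_A = (7 + 4·13 + 19)/6 = 78/6 = 13
te_B = (1 + 4·2 + 15)/6 = 24/6 = 4
te_C = (5 + 4·10 + 27)/6 = 72/6 = 12
te_D = (2 + 4·3 + 10)/6 = 24/6 = 4

Forward pass:
ES_A = 0; EF_A = 13
ES_B = 13; EF_B = 13+4 = 17
ES_C = 13; EF_C = 13+12 = 25
ES_D = max(EF_B=17, EF_C=25) = 25; EF_D = 25+4 = 29
Expected project duration μ = 29 days. Critical path: A → C → D.

Backward pass:
LF_D = 29; LS_D = 29−4 = 25
LF_C = LS_D = 25; LS_C = 25−12 = 13
LF_B = LS_D = 25; LS_B = 25−4 = 21
LF_A = min(LS_B=21, LS_C=13) = 13; LS_A = 13−13 = 0
Slack_B = LS_B − ES_B = 21 − 13 = 8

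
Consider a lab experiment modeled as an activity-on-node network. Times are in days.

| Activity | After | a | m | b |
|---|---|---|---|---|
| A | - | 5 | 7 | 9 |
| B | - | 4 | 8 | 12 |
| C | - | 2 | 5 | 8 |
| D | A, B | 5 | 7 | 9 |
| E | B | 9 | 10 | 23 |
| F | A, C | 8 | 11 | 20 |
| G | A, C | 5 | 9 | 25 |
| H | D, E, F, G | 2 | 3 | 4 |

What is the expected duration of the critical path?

te_A = (5 + 4·7 + 9)/6 = 42/6 = 7
te_B = (4 + 4·8 + 12)/6 = 48/6 = 8
te_C = (2 + 4·5 + 8)/6 = 30/6 = 5
te_D = (5 + 4·7 + 9)/6 = 42/6 = 7
te_E = (9 + 4·10 + 23)/6 = 72/6 = 12
te_F = (8 + 4·11 + 20)/6 = 72/6 = 12
te_G = (5 + 4·9 + 25)/6 = 66/6 = 11
te_H = (2 + 4·3 + 4)/6 = 18/6 = 3

Forward pass:
ES_A = 0; EF_A = 7
ES_B = 0; EF_B = 8
ES_C = 0; EF_C = 5
ES_D = max(EF_A=7, EF_B=8) = 8; EF_D = 8+7 = 15
ES_E = 8; EF_E = 8+12 = 20
ES_F = max(EF_A=7, EF_C=5) = 7; EF_F = 7+12 = 19
ES_G = max(EF_A=7, EF_C=5) = 7; EF_G = 7+11 = 18
ES_H = max(EF_D=15, EF_E=20, EF_F=19, EF_G=18) = 20; EF_H = 20+3 = 23
Expected project duration μ = 23 days. Critical path: B → E → H.

23 days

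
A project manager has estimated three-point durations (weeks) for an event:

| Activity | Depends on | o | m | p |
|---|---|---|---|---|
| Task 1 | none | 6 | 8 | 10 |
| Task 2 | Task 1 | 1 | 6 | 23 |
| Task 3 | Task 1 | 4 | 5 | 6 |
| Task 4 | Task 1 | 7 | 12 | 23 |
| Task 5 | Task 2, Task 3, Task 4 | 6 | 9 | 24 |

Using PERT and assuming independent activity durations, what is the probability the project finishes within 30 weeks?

te_Task 1 = (6 + 4·8 + 10)/6 = 48/6 = 8; σ²_Task 1 = ((10−6)/6)² = 0.444
te_Task 2 = (1 + 4·6 + 23)/6 = 48/6 = 8; σ²_Task 2 = ((23−1)/6)² = 13.444
te_Task 3 = (4 + 4·5 + 6)/6 = 30/6 = 5; σ²_Task 3 = ((6−4)/6)² = 0.111
te_Task 4 = (7 + 4·12 + 23)/6 = 78/6 = 13; σ²_Task 4 = ((23−7)/6)² = 7.111
te_Task 5 = (6 + 4·9 + 24)/6 = 66/6 = 11; σ²_Task 5 = ((24−6)/6)² = 9.000

Forward pass:
ES_Task 1 = 0; EF_Task 1 = 8
ES_Task 2 = 8; EF_Task 2 = 8+8 = 16
ES_Task 3 = 8; EF_Task 3 = 8+5 = 13
ES_Task 4 = 8; EF_Task 4 = 8+13 = 21
ES_Task 5 = max(EF_Task 2=16, EF_Task 3=13, EF_Task 4=21) = 21; EF_Task 5 = 21+11 = 32
Expected project duration μ = 32 weeks. Critical path: Task 1 → Task 4 → Task 5.

Variance along critical path = 0.444 + 7.111 + 9.000 = 16.556; σ = √16.556 = 4.069 weeks.
Z = (30 − 32) / 4.069 = -0.492
P(T ≤ 30) = Φ(-0.492) ≈ 0.312

0.312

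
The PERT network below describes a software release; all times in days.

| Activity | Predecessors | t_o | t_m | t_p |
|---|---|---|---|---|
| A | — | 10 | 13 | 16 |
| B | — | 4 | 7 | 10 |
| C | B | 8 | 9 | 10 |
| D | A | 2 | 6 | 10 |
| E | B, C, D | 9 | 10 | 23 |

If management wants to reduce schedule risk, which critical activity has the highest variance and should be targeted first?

E

te_A = (10 + 4·13 + 16)/6 = 78/6 = 13; σ²_A = ((16−10)/6)² = 1.000
te_B = (4 + 4·7 + 10)/6 = 42/6 = 7; σ²_B = ((10−4)/6)² = 1.000
te_C = (8 + 4·9 + 10)/6 = 54/6 = 9; σ²_C = ((10−8)/6)² = 0.111
te_D = (2 + 4·6 + 10)/6 = 36/6 = 6; σ²_D = ((10−2)/6)² = 1.778
te_E = (9 + 4·10 + 23)/6 = 72/6 = 12; σ²_E = ((23−9)/6)² = 5.444

Forward pass:
ES_A = 0; EF_A = 13
ES_B = 0; EF_B = 7
ES_C = 7; EF_C = 7+9 = 16
ES_D = 13; EF_D = 13+6 = 19
ES_E = max(EF_B=7, EF_C=16, EF_D=19) = 19; EF_E = 19+12 = 31
Expected project duration μ = 31 days. Critical path: A → D → E.

Variances on critical path: σ²_A=1.000, σ²_D=1.778, σ²_E=5.444.
Largest is σ²_E = 5.444.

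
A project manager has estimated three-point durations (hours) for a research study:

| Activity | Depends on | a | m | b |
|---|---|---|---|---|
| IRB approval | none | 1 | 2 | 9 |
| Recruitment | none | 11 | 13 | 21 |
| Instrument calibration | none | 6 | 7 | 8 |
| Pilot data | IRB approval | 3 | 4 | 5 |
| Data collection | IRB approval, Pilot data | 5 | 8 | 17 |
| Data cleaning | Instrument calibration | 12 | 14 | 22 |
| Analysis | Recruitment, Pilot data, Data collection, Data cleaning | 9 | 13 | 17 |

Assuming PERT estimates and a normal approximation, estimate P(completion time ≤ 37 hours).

te_IRB approval = (1 + 4·2 + 9)/6 = 18/6 = 3; σ²_IRB approval = ((9−1)/6)² = 1.778
te_Recruitment = (11 + 4·13 + 21)/6 = 84/6 = 14; σ²_Recruitment = ((21−11)/6)² = 2.778
te_Instrument calibration = (6 + 4·7 + 8)/6 = 42/6 = 7; σ²_Instrument calibration = ((8−6)/6)² = 0.111
te_Pilot data = (3 + 4·4 + 5)/6 = 24/6 = 4; σ²_Pilot data = ((5−3)/6)² = 0.111
te_Data collection = (5 + 4·8 + 17)/6 = 54/6 = 9; σ²_Data collection = ((17−5)/6)² = 4.000
te_Data cleaning = (12 + 4·14 + 22)/6 = 90/6 = 15; σ²_Data cleaning = ((22−12)/6)² = 2.778
te_Analysis = (9 + 4·13 + 17)/6 = 78/6 = 13; σ²_Analysis = ((17−9)/6)² = 1.778

Forward pass:
ES_IRB approval = 0; EF_IRB approval = 3
ES_Recruitment = 0; EF_Recruitment = 14
ES_Instrument calibration = 0; EF_Instrument calibration = 7
ES_Pilot data = 3; EF_Pilot data = 3+4 = 7
ES_Data collection = max(EF_IRB approval=3, EF_Pilot data=7) = 7; EF_Data collection = 7+9 = 16
ES_Data cleaning = 7; EF_Data cleaning = 7+15 = 22
ES_Analysis = max(EF_Recruitment=14, EF_Pilot data=7, EF_Data collection=16, EF_Data cleaning=22) = 22; EF_Analysis = 22+13 = 35
Expected project duration μ = 35 hours. Critical path: Instrument calibration → Data cleaning → Analysis.

Variance along critical path = 0.111 + 2.778 + 1.778 = 4.667; σ = √4.667 = 2.160 hours.
Z = (37 − 35) / 2.160 = 0.926
P(T ≤ 37) = Φ(0.926) ≈ 0.823

0.823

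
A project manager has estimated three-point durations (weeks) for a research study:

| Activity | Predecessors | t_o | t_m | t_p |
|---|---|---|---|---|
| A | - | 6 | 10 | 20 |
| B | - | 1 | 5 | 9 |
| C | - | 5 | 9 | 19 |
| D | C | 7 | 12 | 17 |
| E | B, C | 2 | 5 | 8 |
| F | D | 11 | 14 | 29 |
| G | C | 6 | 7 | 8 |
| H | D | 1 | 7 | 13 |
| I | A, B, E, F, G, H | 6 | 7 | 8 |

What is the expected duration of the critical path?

45 weeks

te_A = (6 + 4·10 + 20)/6 = 66/6 = 11
te_B = (1 + 4·5 + 9)/6 = 30/6 = 5
te_C = (5 + 4·9 + 19)/6 = 60/6 = 10
te_D = (7 + 4·12 + 17)/6 = 72/6 = 12
te_E = (2 + 4·5 + 8)/6 = 30/6 = 5
te_F = (11 + 4·14 + 29)/6 = 96/6 = 16
te_G = (6 + 4·7 + 8)/6 = 42/6 = 7
te_H = (1 + 4·7 + 13)/6 = 42/6 = 7
te_I = (6 + 4·7 + 8)/6 = 42/6 = 7

Forward pass:
ES_A = 0; EF_A = 11
ES_B = 0; EF_B = 5
ES_C = 0; EF_C = 10
ES_D = 10; EF_D = 10+12 = 22
ES_E = max(EF_B=5, EF_C=10) = 10; EF_E = 10+5 = 15
ES_F = 22; EF_F = 22+16 = 38
ES_G = 10; EF_G = 10+7 = 17
ES_H = 22; EF_H = 22+7 = 29
ES_I = max(EF_A=11, EF_B=5, EF_E=15, EF_F=38, EF_G=17, EF_H=29) = 38; EF_I = 38+7 = 45
Expected project duration μ = 45 weeks. Critical path: C → D → F → I.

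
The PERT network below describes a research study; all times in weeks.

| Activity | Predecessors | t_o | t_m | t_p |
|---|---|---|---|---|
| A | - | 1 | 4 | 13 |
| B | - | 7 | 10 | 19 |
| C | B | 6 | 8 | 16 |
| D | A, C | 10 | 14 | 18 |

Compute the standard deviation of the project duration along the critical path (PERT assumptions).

2.92 weeks

te_A = (1 + 4·4 + 13)/6 = 30/6 = 5; σ²_A = ((13−1)/6)² = 4.000
te_B = (7 + 4·10 + 19)/6 = 66/6 = 11; σ²_B = ((19−7)/6)² = 4.000
te_C = (6 + 4·8 + 16)/6 = 54/6 = 9; σ²_C = ((16−6)/6)² = 2.778
te_D = (10 + 4·14 + 18)/6 = 84/6 = 14; σ²_D = ((18−10)/6)² = 1.778

Forward pass:
ES_A = 0; EF_A = 5
ES_B = 0; EF_B = 11
ES_C = 11; EF_C = 11+9 = 20
ES_D = max(EF_A=5, EF_C=20) = 20; EF_D = 20+14 = 34
Expected project duration μ = 34 weeks. Critical path: B → C → D.

Variance along critical path = 4.000 + 2.778 + 1.778 = 8.556
σ = √8.556 = 2.925 weeks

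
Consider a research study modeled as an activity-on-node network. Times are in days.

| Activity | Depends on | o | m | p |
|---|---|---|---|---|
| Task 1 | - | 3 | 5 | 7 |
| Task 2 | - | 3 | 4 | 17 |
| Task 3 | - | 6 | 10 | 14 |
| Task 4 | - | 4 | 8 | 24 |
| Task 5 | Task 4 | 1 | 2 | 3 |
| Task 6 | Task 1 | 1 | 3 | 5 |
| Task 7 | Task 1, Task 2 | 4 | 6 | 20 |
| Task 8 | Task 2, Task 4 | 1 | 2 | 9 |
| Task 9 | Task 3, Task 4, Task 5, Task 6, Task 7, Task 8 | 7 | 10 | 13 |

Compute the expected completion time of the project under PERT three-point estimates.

te_Task 1 = (3 + 4·5 + 7)/6 = 30/6 = 5
te_Task 2 = (3 + 4·4 + 17)/6 = 36/6 = 6
te_Task 3 = (6 + 4·10 + 14)/6 = 60/6 = 10
te_Task 4 = (4 + 4·8 + 24)/6 = 60/6 = 10
te_Task 5 = (1 + 4·2 + 3)/6 = 12/6 = 2
te_Task 6 = (1 + 4·3 + 5)/6 = 18/6 = 3
te_Task 7 = (4 + 4·6 + 20)/6 = 48/6 = 8
te_Task 8 = (1 + 4·2 + 9)/6 = 18/6 = 3
te_Task 9 = (7 + 4·10 + 13)/6 = 60/6 = 10

Forward pass:
ES_Task 1 = 0; EF_Task 1 = 5
ES_Task 2 = 0; EF_Task 2 = 6
ES_Task 3 = 0; EF_Task 3 = 10
ES_Task 4 = 0; EF_Task 4 = 10
ES_Task 5 = 10; EF_Task 5 = 10+2 = 12
ES_Task 6 = 5; EF_Task 6 = 5+3 = 8
ES_Task 7 = max(EF_Task 1=5, EF_Task 2=6) = 6; EF_Task 7 = 6+8 = 14
ES_Task 8 = max(EF_Task 2=6, EF_Task 4=10) = 10; EF_Task 8 = 10+3 = 13
ES_Task 9 = max(EF_Task 3=10, EF_Task 4=10, EF_Task 5=12, EF_Task 6=8, EF_Task 7=14, EF_Task 8=13) = 14; EF_Task 9 = 14+10 = 24
Expected project duration μ = 24 days. Critical path: Task 2 → Task 7 → Task 9.

24 days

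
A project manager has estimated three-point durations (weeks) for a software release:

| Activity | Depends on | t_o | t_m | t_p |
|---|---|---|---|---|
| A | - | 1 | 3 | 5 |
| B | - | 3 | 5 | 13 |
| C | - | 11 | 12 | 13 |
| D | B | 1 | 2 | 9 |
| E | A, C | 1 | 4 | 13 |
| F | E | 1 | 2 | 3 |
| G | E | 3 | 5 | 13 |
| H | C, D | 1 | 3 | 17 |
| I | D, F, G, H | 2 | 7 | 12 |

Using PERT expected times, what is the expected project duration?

te_A = (1 + 4·3 + 5)/6 = 18/6 = 3
te_B = (3 + 4·5 + 13)/6 = 36/6 = 6
te_C = (11 + 4·12 + 13)/6 = 72/6 = 12
te_D = (1 + 4·2 + 9)/6 = 18/6 = 3
te_E = (1 + 4·4 + 13)/6 = 30/6 = 5
te_F = (1 + 4·2 + 3)/6 = 12/6 = 2
te_G = (3 + 4·5 + 13)/6 = 36/6 = 6
te_H = (1 + 4·3 + 17)/6 = 30/6 = 5
te_I = (2 + 4·7 + 12)/6 = 42/6 = 7

Forward pass:
ES_A = 0; EF_A = 3
ES_B = 0; EF_B = 6
ES_C = 0; EF_C = 12
ES_D = 6; EF_D = 6+3 = 9
ES_E = max(EF_A=3, EF_C=12) = 12; EF_E = 12+5 = 17
ES_F = 17; EF_F = 17+2 = 19
ES_G = 17; EF_G = 17+6 = 23
ES_H = max(EF_C=12, EF_D=9) = 12; EF_H = 12+5 = 17
ES_I = max(EF_D=9, EF_F=19, EF_G=23, EF_H=17) = 23; EF_I = 23+7 = 30
Expected project duration μ = 30 weeks. Critical path: C → E → G → I.

30 weeks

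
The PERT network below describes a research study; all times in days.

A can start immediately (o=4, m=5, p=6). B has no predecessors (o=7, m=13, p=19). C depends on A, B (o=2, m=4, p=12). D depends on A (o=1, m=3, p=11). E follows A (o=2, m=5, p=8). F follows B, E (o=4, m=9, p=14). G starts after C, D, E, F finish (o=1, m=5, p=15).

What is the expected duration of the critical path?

te_A = (4 + 4·5 + 6)/6 = 30/6 = 5
te_B = (7 + 4·13 + 19)/6 = 78/6 = 13
te_C = (2 + 4·4 + 12)/6 = 30/6 = 5
te_D = (1 + 4·3 + 11)/6 = 24/6 = 4
te_E = (2 + 4·5 + 8)/6 = 30/6 = 5
te_F = (4 + 4·9 + 14)/6 = 54/6 = 9
te_G = (1 + 4·5 + 15)/6 = 36/6 = 6

Forward pass:
ES_A = 0; EF_A = 5
ES_B = 0; EF_B = 13
ES_C = max(EF_A=5, EF_B=13) = 13; EF_C = 13+5 = 18
ES_D = 5; EF_D = 5+4 = 9
ES_E = 5; EF_E = 5+5 = 10
ES_F = max(EF_B=13, EF_E=10) = 13; EF_F = 13+9 = 22
ES_G = max(EF_C=18, EF_D=9, EF_E=10, EF_F=22) = 22; EF_G = 22+6 = 28
Expected project duration μ = 28 days. Critical path: B → F → G.

28 days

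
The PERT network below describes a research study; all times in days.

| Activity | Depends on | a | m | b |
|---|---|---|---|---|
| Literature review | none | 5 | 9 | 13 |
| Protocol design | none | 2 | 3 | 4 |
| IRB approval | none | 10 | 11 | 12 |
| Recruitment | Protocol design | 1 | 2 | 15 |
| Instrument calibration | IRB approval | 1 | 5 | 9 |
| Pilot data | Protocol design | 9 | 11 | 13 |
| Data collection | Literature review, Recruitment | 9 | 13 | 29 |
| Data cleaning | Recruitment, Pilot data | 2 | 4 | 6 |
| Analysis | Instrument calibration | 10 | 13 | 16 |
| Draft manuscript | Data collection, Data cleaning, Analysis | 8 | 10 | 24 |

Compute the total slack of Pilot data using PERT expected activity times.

11 days

te_Literature review = (5 + 4·9 + 13)/6 = 54/6 = 9
te_Protocol design = (2 + 4·3 + 4)/6 = 18/6 = 3
te_IRB approval = (10 + 4·11 + 12)/6 = 66/6 = 11
te_Recruitment = (1 + 4·2 + 15)/6 = 24/6 = 4
te_Instrument calibration = (1 + 4·5 + 9)/6 = 30/6 = 5
te_Pilot data = (9 + 4·11 + 13)/6 = 66/6 = 11
te_Data collection = (9 + 4·13 + 29)/6 = 90/6 = 15
te_Data cleaning = (2 + 4·4 + 6)/6 = 24/6 = 4
te_Analysis = (10 + 4·13 + 16)/6 = 78/6 = 13
te_Draft manuscript = (8 + 4·10 + 24)/6 = 72/6 = 12

Forward pass:
ES_Literature review = 0; EF_Literature review = 9
ES_Protocol design = 0; EF_Protocol design = 3
ES_IRB approval = 0; EF_IRB approval = 11
ES_Recruitment = 3; EF_Recruitment = 3+4 = 7
ES_Instrument calibration = 11; EF_Instrument calibration = 11+5 = 16
ES_Pilot data = 3; EF_Pilot data = 3+11 = 14
ES_Data collection = max(EF_Literature review=9, EF_Recruitment=7) = 9; EF_Data collection = 9+15 = 24
ES_Data cleaning = max(EF_Recruitment=7, EF_Pilot data=14) = 14; EF_Data cleaning = 14+4 = 18
ES_Analysis = 16; EF_Analysis = 16+13 = 29
ES_Draft manuscript = max(EF_Data collection=24, EF_Data cleaning=18, EF_Analysis=29) = 29; EF_Draft manuscript = 29+12 = 41
Expected project duration μ = 41 days. Critical path: IRB approval → Instrument calibration → Analysis → Draft manuscript.

Backward pass:
LF_Draft manuscript = 41; LS_Draft manuscript = 41−12 = 29
LF_Analysis = LS_Draft manuscript = 29; LS_Analysis = 29−13 = 16
LF_Data cleaning = LS_Draft manuscript = 29; LS_Data cleaning = 29−4 = 25
LF_Data collection = LS_Draft manuscript = 29; LS_Data collection = 29−15 = 14
LF_Pilot data = LS_Data cleaning = 25; LS_Pilot data = 25−11 = 14
LF_Instrument calibration = LS_Analysis = 16; LS_Instrument calibration = 16−5 = 11
LF_Recruitment = min(LS_Data collection=14, LS_Data cleaning=25) = 14; LS_Recruitment = 14−4 = 10
LF_IRB approval = LS_Instrument calibration = 11; LS_IRB approval = 11−11 = 0
LF_Protocol design = min(LS_Recruitment=10, LS_Pilot data=14) = 10; LS_Protocol design = 10−3 = 7
LF_Literature review = LS_Data collection = 14; LS_Literature review = 14−9 = 5
Slack_Pilot data = LS_Pilot data − ES_Pilot data = 14 − 3 = 11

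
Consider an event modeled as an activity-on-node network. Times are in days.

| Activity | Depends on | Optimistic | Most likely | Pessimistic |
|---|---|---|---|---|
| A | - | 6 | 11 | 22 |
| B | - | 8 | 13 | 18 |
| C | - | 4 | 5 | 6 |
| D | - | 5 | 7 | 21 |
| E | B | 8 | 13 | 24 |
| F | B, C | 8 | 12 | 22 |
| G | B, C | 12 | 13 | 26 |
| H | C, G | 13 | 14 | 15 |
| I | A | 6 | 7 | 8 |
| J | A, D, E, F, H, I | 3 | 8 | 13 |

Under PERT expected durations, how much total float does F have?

te_A = (6 + 4·11 + 22)/6 = 72/6 = 12
te_B = (8 + 4·13 + 18)/6 = 78/6 = 13
te_C = (4 + 4·5 + 6)/6 = 30/6 = 5
te_D = (5 + 4·7 + 21)/6 = 54/6 = 9
te_E = (8 + 4·13 + 24)/6 = 84/6 = 14
te_F = (8 + 4·12 + 22)/6 = 78/6 = 13
te_G = (12 + 4·13 + 26)/6 = 90/6 = 15
te_H = (13 + 4·14 + 15)/6 = 84/6 = 14
te_I = (6 + 4·7 + 8)/6 = 42/6 = 7
te_J = (3 + 4·8 + 13)/6 = 48/6 = 8

Forward pass:
ES_A = 0; EF_A = 12
ES_B = 0; EF_B = 13
ES_C = 0; EF_C = 5
ES_D = 0; EF_D = 9
ES_E = 13; EF_E = 13+14 = 27
ES_F = max(EF_B=13, EF_C=5) = 13; EF_F = 13+13 = 26
ES_G = max(EF_B=13, EF_C=5) = 13; EF_G = 13+15 = 28
ES_H = max(EF_C=5, EF_G=28) = 28; EF_H = 28+14 = 42
ES_I = 12; EF_I = 12+7 = 19
ES_J = max(EF_A=12, EF_D=9, EF_E=27, EF_F=26, EF_H=42, EF_I=19) = 42; EF_J = 42+8 = 50
Expected project duration μ = 50 days. Critical path: B → G → H → J.

Backward pass:
LF_J = 50; LS_J = 50−8 = 42
LF_I = LS_J = 42; LS_I = 42−7 = 35
LF_H = LS_J = 42; LS_H = 42−14 = 28
LF_G = LS_H = 28; LS_G = 28−15 = 13
LF_F = LS_J = 42; LS_F = 42−13 = 29
LF_E = LS_J = 42; LS_E = 42−14 = 28
LF_D = LS_J = 42; LS_D = 42−9 = 33
LF_C = min(LS_F=29, LS_G=13, LS_H=28) = 13; LS_C = 13−5 = 8
LF_B = min(LS_E=28, LS_F=29, LS_G=13) = 13; LS_B = 13−13 = 0
LF_A = min(LS_I=35, LS_J=42) = 35; LS_A = 35−12 = 23
Slack_F = LS_F − ES_F = 29 − 13 = 16

16 days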